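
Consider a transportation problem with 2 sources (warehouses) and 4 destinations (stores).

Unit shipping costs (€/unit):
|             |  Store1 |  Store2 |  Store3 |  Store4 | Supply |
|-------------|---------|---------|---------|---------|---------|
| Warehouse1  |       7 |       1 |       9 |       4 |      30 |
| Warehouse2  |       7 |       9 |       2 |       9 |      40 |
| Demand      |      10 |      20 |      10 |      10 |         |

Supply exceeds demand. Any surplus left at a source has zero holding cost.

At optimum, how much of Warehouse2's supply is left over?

20

Minimum-cost shipments:
  Warehouse1->Store2: 20 units
  Warehouse1->Store4: 10 units
  Warehouse2->Store1: 10 units
  Warehouse2->Store3: 10 units
Total cost = €150.
Warehouse2 ships 20 of its 40, leaving 20.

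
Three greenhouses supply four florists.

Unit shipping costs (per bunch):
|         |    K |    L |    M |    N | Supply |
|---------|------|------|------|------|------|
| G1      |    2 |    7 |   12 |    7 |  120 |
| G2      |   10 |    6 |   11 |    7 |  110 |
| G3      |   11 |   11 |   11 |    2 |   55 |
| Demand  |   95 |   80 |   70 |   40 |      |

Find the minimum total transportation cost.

1545

One minimum-cost allocation:
  G1 to K: 95 × 2 = 190
  G1 to L: 25 × 7 = 175
  G2 to L: 55 × 6 = 330
  G2 to M: 55 × 11 = 605
  G3 to M: 15 × 11 = 165
  G3 to N: 40 × 2 = 80
Total = 190 + 175 + 330 + 605 + 165 + 80 = 1545.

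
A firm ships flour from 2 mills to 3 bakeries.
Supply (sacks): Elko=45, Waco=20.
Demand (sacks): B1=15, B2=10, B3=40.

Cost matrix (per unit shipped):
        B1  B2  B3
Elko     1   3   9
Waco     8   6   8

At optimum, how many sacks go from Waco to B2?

0

The minimum-cost plan:
  Elko–B1: 15 × 1 = 15
  Elko–B2: 10 × 3 = 30
  Elko–B3: 20 × 9 = 180
  Waco–B3: 20 × 8 = 160
Total cost = 385.
The route Waco→B2 is not used.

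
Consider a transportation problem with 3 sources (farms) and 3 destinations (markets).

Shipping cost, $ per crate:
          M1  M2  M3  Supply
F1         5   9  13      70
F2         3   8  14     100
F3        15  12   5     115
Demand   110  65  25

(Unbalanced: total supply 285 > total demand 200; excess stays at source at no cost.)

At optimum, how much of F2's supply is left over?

An optimal plan:
  F1→M1: 10 × $5 = $50
  F1→M2: 60 × $9 = $540
  F2→M1: 100 × $3 = $300
  F3→M2: 5 × $12 = $60
  F3→M3: 25 × $5 = $125
Total cost = $1075.
F2 ships 100 of its 100, leaving 0.

0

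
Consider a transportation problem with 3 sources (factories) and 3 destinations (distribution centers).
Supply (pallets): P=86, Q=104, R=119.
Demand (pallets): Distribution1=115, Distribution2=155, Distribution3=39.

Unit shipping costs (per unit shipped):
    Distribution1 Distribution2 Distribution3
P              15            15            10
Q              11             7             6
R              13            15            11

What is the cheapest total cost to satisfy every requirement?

An optimal shipping plan:
  P to Distribution2: 47 × 15 = 705
  P to Distribution3: 39 × 10 = 390
  Q to Distribution2: 104 × 7 = 728
  R to Distribution1: 115 × 13 = 1495
  R to Distribution2: 4 × 15 = 60
Total = 705 + 390 + 728 + 1495 + 60 = 3378.
(Supply check: P ships 86; Q ships 104; R ships 119.)

3378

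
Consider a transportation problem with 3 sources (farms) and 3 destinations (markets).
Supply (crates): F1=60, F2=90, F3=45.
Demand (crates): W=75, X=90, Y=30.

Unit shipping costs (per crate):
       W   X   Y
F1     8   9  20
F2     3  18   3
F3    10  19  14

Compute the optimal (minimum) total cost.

1530

A cheapest plan:
  F1 to X: 60 crates
  F2 to W: 60 crates
  F2 to Y: 30 crates
  F3 to W: 15 crates
  F3 to X: 30 crates
Total cost = 1530.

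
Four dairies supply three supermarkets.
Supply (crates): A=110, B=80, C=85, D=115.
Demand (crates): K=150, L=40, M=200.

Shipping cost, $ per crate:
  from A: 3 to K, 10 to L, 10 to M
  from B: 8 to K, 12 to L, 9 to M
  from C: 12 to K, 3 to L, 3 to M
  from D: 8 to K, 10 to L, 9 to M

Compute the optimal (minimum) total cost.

2300

A cheapest plan:
  A->K: 110 × $3 = $330
  B->K: 40 × $8 = $320
  B->M: 40 × $9 = $360
  C->L: 40 × $3 = $120
  C->M: 45 × $3 = $135
  D->M: 115 × $9 = $1035
Total = 330 + 320 + 360 + 120 + 135 + 1035 = $2300.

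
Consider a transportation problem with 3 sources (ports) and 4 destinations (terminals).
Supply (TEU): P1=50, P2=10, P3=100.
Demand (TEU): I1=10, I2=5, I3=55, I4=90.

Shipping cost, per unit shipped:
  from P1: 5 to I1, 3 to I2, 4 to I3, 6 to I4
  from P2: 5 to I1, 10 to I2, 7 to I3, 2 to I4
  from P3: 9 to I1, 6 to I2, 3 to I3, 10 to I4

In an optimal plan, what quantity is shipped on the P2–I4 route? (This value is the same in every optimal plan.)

10

Optimal shipments:
  P1–I4: 50 TEU
  P2–I4: 10 TEU
  P3–I1: 10 TEU
  P3–I2: 5 TEU
  P3–I3: 55 TEU
  P3–I4: 30 TEU
Total cost = 905.
So P2→I4 carries 10 TEU.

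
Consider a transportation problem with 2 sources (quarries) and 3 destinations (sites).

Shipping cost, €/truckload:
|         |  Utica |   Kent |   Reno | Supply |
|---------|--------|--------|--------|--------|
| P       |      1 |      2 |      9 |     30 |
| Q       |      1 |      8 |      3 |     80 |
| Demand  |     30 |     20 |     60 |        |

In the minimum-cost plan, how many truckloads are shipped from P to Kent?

Solving gives:
  P to Utica: 10 × €1 = €10
  P to Kent: 20 × €2 = €40
  Q to Utica: 20 × €1 = €20
  Q to Reno: 60 × €3 = €180
Total cost = €250.
So P→Kent carries 20 truckloads.

20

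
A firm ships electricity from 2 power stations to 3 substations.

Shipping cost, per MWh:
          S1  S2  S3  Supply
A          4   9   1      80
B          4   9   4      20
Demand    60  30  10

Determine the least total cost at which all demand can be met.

One minimum-cost allocation:
  A→S1: 40 × 4 = 160
  A→S2: 30 × 9 = 270
  A→S3: 10 × 1 = 10
  B→S1: 20 × 4 = 80
Total = 160 + 270 + 10 + 80 = 520.
(Supply check: A ships 80; B ships 20.)

520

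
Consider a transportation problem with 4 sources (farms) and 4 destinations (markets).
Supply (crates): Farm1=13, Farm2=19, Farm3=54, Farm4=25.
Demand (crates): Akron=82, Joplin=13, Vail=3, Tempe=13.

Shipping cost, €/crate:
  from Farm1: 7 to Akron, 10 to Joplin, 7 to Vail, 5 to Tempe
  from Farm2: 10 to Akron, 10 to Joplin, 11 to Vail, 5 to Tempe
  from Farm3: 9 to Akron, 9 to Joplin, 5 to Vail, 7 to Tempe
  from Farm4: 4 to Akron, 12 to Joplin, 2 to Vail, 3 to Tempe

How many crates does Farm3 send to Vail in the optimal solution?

Optimal shipments:
  Farm1->Akron: 13 crates
  Farm2->Joplin: 6 crates
  Farm2->Tempe: 13 crates
  Farm3->Akron: 44 crates
  Farm3->Joplin: 7 crates
  Farm3->Vail: 3 crates
  Farm4->Akron: 25 crates
Total cost = €790.
So Farm3→Vail carries 3 crates.

3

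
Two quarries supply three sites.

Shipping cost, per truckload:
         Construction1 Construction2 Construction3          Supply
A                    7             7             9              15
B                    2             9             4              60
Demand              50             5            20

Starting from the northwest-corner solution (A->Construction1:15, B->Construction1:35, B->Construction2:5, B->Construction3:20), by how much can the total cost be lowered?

Current plan cost = 15·7 + 35·2 + 5·9 + 20·4 = 300.
Optimal plan:
  A→Construction1: 10 × 7 = 70
  A→Construction2: 5 × 7 = 35
  B→Construction1: 40 × 2 = 80
  B→Construction3: 20 × 4 = 80
Optimal cost = 265.
Saving = 300 − 265 = 35.

35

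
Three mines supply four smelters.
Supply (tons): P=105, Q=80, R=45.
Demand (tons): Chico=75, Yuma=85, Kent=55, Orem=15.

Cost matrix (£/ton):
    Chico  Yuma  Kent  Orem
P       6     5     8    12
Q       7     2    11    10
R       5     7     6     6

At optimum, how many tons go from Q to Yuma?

Solving gives:
  P->Chico: 75 × £6 = £450
  P->Yuma: 5 × £5 = £25
  P->Kent: 25 × £8 = £200
  Q->Yuma: 80 × £2 = £160
  R->Kent: 30 × £6 = £180
  R->Orem: 15 × £6 = £90
Total cost = £1105.
So Q→Yuma carries 80 tons.

80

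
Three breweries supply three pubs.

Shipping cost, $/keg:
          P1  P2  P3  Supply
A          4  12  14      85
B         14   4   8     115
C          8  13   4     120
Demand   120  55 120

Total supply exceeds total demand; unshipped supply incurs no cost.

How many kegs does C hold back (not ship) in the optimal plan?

0

Minimum-cost shipments:
  A→P1: 85 × $4 = $340
  B→P2: 55 × $4 = $220
  B→P3: 35 × $8 = $280
  C→P1: 35 × $8 = $280
  C→P3: 85 × $4 = $340
Total cost = $1460.
C ships 120 of its 120, leaving 0.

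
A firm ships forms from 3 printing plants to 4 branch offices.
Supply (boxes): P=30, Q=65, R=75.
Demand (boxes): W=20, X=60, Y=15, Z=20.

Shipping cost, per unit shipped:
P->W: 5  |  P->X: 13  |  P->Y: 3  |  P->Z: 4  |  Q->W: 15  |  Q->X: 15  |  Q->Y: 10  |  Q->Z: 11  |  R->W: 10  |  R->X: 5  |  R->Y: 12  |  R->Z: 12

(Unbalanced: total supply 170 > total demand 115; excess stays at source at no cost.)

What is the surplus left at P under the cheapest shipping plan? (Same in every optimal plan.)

Minimum-cost shipments:
  P to W: 5 boxes
  P to Y: 15 boxes
  P to Z: 10 boxes
  Q to Z: 10 boxes
  R to W: 15 boxes
  R to X: 60 boxes
Total cost = 670.
P ships 30 of its 30, leaving 0.

0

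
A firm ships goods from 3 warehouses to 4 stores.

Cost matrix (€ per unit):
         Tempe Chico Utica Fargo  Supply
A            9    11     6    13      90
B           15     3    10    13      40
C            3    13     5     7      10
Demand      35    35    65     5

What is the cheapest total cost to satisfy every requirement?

815

A cheapest plan:
  A->Tempe: 25 × €9 = €225
  A->Utica: 65 × €6 = €390
  B->Chico: 35 × €3 = €105
  B->Fargo: 5 × €13 = €65
  C->Tempe: 10 × €3 = €30
Total = 225 + 390 + 105 + 65 + 30 = €815.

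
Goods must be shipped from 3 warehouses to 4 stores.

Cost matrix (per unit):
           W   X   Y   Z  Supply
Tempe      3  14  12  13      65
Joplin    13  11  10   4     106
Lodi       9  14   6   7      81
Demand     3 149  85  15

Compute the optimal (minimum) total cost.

2416

Optimal allocation:
  Tempe→W: 3 × 3 = 9
  Tempe→X: 58 × 14 = 812
  Tempe→Y: 4 × 12 = 48
  Joplin→X: 91 × 11 = 1001
  Joplin→Z: 15 × 4 = 60
  Lodi→Y: 81 × 6 = 486
Total = 9 + 812 + 48 + 1001 + 60 + 486 = 2416.
(Supply check: Tempe ships 65; Joplin ships 106; Lodi ships 81.)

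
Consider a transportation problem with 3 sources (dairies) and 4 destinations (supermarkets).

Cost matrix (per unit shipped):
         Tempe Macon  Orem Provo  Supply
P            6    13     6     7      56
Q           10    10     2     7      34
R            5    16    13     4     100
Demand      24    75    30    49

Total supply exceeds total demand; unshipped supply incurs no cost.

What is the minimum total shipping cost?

One minimum-cost allocation:
  P to Macon: 56 × 13 = 728
  Q to Macon: 4 × 10 = 40
  Q to Orem: 30 × 2 = 60
  R to Tempe: 24 × 5 = 120
  R to Macon: 15 × 16 = 240
  R to Provo: 49 × 4 = 196
Total = 728 + 40 + 60 + 120 + 240 + 196 = 1384.
(Supply check: P ships 56; Q ships 34; R ships 88.)

1384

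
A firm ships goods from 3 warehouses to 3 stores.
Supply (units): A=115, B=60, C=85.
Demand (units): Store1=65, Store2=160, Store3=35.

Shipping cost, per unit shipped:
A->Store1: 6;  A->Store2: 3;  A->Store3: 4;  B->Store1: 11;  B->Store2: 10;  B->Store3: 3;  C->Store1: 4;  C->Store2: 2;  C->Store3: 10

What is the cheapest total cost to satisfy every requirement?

A cheapest plan:
  A–Store2: 115 × 3 = 345
  B–Store1: 25 × 11 = 275
  B–Store3: 35 × 3 = 105
  C–Store1: 40 × 4 = 160
  C–Store2: 45 × 2 = 90
Total = 345 + 275 + 105 + 160 + 90 = 975.
(Supply check: A ships 115; B ships 60; C ships 85.)

975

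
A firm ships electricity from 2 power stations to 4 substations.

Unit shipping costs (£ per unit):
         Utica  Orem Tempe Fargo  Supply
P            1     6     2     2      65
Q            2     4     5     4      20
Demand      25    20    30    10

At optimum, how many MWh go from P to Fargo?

10

Solving gives:
  P–Utica: 25 × £1 = £25
  P–Tempe: 30 × £2 = £60
  P–Fargo: 10 × £2 = £20
  Q–Orem: 20 × £4 = £80
Total cost = £185.
So P→Fargo carries 10 MWh.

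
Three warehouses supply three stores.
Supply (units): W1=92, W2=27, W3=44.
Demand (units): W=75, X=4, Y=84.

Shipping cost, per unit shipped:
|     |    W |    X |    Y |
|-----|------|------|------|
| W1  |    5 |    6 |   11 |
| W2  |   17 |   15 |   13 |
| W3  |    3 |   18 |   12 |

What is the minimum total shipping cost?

Optimal allocation:
  W1->W: 31 × 5 = 155
  W1->X: 4 × 6 = 24
  W1->Y: 57 × 11 = 627
  W2->Y: 27 × 13 = 351
  W3->W: 44 × 3 = 132
Total = 155 + 24 + 627 + 351 + 132 = 1289.
(Supply check: W1 ships 92; W2 ships 27; W3 ships 44.)

1289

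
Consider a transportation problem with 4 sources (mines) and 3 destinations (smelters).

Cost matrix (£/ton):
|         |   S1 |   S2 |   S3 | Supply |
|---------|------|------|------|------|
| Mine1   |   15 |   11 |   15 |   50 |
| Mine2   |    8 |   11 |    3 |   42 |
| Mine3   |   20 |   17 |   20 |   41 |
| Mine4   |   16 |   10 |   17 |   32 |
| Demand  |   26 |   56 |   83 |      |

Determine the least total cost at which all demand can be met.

Optimal allocation:
  Mine1 to S2: 24 × £11 = £264
  Mine1 to S3: 26 × £15 = £390
  Mine2 to S3: 42 × £3 = £126
  Mine3 to S1: 26 × £20 = £520
  Mine3 to S3: 15 × £20 = £300
  Mine4 to S2: 32 × £10 = £320
Total = 264 + 390 + 126 + 520 + 300 + 320 = £1920.

1920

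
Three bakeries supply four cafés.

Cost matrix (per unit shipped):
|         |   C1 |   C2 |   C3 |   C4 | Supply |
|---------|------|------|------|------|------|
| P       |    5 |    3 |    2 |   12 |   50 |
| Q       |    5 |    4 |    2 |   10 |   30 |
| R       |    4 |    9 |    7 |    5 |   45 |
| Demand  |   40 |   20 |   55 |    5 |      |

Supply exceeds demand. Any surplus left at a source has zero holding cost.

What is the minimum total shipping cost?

355

One minimum-cost allocation:
  P→C2: 20 × 3 = 60
  P→C3: 30 × 2 = 60
  Q→C3: 25 × 2 = 50
  R→C1: 40 × 4 = 160
  R→C4: 5 × 5 = 25
Total = 60 + 60 + 50 + 160 + 25 = 355.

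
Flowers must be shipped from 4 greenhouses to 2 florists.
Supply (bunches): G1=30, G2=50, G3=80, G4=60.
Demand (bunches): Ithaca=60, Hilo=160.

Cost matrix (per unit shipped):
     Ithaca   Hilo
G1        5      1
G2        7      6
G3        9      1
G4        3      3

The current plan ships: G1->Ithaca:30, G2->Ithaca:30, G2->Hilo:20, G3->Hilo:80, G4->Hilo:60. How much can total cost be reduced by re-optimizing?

150

Current plan cost = 30·5 + 30·7 + 20·6 + 80·1 + 60·3 = 740.
Optimal plan:
  G1->Hilo: 30 × 1 = 30
  G2->Hilo: 50 × 6 = 300
  G3->Hilo: 80 × 1 = 80
  G4->Ithaca: 60 × 3 = 180
Optimal cost = 590.
Saving = 740 − 590 = 150.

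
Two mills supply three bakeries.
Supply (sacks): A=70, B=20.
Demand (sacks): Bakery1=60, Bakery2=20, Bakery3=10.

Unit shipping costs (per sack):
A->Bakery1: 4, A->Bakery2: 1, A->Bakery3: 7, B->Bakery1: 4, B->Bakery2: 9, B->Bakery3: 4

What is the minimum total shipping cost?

A cheapest plan:
  A–Bakery1: 50 × 4 = 200
  A–Bakery2: 20 × 1 = 20
  B–Bakery1: 10 × 4 = 40
  B–Bakery3: 10 × 4 = 40
Total = 200 + 20 + 40 + 40 = 300.

300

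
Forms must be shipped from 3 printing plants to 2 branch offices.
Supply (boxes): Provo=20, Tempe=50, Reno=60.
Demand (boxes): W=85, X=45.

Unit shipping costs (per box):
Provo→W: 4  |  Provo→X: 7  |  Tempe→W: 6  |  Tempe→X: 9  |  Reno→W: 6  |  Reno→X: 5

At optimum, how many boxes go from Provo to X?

Optimal shipments:
  Provo->W: 20 boxes
  Tempe->W: 50 boxes
  Reno->W: 15 boxes
  Reno->X: 45 boxes
Total cost = 695.
The route Provo→X is not used.

0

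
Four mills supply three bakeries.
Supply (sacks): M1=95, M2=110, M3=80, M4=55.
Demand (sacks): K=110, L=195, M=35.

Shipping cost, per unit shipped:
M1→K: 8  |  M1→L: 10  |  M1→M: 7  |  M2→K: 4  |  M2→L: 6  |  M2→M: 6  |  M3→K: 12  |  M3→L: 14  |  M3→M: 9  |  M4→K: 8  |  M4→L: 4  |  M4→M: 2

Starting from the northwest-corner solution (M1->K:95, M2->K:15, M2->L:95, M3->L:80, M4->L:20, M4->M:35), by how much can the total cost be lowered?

Current plan cost = 95·8 + 15·4 + 95·6 + 80·14 + 20·4 + 35·2 = 2660.
Optimal plan:
  M1→L: 95 sacks
  M2→K: 65 sacks
  M2→L: 45 sacks
  M3→K: 45 sacks
  M3→M: 35 sacks
  M4→L: 55 sacks
Optimal cost = 2555.
Saving = 2660 − 2555 = 105.

105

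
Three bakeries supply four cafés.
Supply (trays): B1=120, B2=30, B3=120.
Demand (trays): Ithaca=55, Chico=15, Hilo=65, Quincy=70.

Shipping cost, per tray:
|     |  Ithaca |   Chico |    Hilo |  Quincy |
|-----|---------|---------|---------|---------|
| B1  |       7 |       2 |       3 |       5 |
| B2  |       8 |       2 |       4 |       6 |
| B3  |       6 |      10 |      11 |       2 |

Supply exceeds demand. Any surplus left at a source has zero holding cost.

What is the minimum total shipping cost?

700

Optimal allocation:
  B1->Ithaca: 5 × 7 = 35
  B1->Hilo: 65 × 3 = 195
  B2->Chico: 15 × 2 = 30
  B3->Ithaca: 50 × 6 = 300
  B3->Quincy: 70 × 2 = 140
Total = 35 + 195 + 30 + 300 + 140 = 700.
(Supply check: B1 ships 70; B2 ships 15; B3 ships 120.)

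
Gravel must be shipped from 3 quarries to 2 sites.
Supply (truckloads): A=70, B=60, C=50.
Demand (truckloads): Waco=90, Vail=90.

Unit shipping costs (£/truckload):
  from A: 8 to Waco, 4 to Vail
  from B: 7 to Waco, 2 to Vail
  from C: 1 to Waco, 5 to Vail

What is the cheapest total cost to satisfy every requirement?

610

A cheapest plan:
  A–Waco: 40 × £8 = £320
  A–Vail: 30 × £4 = £120
  B–Vail: 60 × £2 = £120
  C–Waco: 50 × £1 = £50
Total = 320 + 120 + 120 + 50 = £610.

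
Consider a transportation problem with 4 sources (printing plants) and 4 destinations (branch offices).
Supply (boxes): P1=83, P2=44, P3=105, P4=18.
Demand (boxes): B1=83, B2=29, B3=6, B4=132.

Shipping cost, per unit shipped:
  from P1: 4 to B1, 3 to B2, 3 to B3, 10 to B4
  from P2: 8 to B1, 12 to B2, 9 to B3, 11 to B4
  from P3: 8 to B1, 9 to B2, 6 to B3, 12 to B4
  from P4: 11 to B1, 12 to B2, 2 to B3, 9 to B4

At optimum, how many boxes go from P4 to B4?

Optimal shipments:
  P1–B1: 54 × 4 = 216
  P1–B2: 29 × 3 = 87
  P2–B4: 44 × 11 = 484
  P3–B1: 29 × 8 = 232
  P3–B4: 76 × 12 = 912
  P4–B3: 6 × 2 = 12
  P4–B4: 12 × 9 = 108
Total cost = 2051.
So P4→B4 carries 12 boxes.

12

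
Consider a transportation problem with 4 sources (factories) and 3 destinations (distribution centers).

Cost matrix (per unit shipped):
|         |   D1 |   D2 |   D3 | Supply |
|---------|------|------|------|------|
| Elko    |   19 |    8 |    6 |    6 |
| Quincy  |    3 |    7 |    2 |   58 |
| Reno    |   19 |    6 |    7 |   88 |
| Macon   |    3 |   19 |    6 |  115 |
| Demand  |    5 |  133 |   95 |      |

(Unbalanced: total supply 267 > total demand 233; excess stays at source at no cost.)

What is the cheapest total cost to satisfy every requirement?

Optimal allocation:
  Elko→D2: 6 pallets
  Quincy→D2: 39 pallets
  Quincy→D3: 19 pallets
  Reno→D2: 88 pallets
  Macon→D1: 5 pallets
  Macon→D3: 76 pallets
Total cost = 1358.
(Supply check: Elko ships 6; Quincy ships 58; Reno ships 88; Macon ships 81.)

1358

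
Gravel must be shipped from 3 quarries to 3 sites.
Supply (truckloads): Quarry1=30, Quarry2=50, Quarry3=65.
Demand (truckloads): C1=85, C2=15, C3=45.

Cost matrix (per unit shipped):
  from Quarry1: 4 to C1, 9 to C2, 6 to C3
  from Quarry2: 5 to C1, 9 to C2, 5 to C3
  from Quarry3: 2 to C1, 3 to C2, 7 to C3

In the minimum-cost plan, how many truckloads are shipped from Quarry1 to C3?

Optimal shipments:
  Quarry1 to C1: 30 × 4 = 120
  Quarry2 to C1: 5 × 5 = 25
  Quarry2 to C3: 45 × 5 = 225
  Quarry3 to C1: 50 × 2 = 100
  Quarry3 to C2: 15 × 3 = 45
Total cost = 515.
The route Quarry1→C3 is not used.

0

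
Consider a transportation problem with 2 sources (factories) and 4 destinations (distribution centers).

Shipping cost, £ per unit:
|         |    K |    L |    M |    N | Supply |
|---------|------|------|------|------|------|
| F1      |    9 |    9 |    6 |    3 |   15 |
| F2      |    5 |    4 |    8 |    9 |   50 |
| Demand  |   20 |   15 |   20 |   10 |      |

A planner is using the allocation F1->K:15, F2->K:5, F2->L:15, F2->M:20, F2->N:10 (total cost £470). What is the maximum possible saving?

Current plan cost = 15·9 + 5·5 + 15·4 + 20·8 + 10·9 = £470.
Optimal plan:
  F1 to M: 5 × £6 = £30
  F1 to N: 10 × £3 = £30
  F2 to K: 20 × £5 = £100
  F2 to L: 15 × £4 = £60
  F2 to M: 15 × £8 = £120
Optimal cost = £340.
Saving = 470 − 340 = £130.

130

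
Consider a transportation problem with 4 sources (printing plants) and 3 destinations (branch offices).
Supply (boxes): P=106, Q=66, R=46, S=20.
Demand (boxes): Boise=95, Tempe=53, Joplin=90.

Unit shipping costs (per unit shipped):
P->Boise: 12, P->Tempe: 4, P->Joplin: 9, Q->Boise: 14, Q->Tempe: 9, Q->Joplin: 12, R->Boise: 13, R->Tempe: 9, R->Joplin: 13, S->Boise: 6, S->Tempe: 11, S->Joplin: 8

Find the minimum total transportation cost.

An optimal shipping plan:
  P–Tempe: 53 × 4 = 212
  P–Joplin: 53 × 9 = 477
  Q–Boise: 29 × 14 = 406
  Q–Joplin: 37 × 12 = 444
  R–Boise: 46 × 13 = 598
  S–Boise: 20 × 6 = 120
Total = 212 + 477 + 406 + 444 + 598 + 120 = 2257.
(Supply check: P ships 106; Q ships 66; R ships 46; S ships 20.)

2257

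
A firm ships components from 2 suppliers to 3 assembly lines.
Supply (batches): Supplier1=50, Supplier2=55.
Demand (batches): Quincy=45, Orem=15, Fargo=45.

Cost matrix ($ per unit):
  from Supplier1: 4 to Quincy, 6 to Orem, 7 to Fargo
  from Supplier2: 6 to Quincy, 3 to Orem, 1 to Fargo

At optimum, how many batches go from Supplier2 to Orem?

10

The minimum-cost plan:
  Supplier1–Quincy: 45 × $4 = $180
  Supplier1–Orem: 5 × $6 = $30
  Supplier2–Orem: 10 × $3 = $30
  Supplier2–Fargo: 45 × $1 = $45
Total cost = $285.
So Supplier2→Orem carries 10 batches.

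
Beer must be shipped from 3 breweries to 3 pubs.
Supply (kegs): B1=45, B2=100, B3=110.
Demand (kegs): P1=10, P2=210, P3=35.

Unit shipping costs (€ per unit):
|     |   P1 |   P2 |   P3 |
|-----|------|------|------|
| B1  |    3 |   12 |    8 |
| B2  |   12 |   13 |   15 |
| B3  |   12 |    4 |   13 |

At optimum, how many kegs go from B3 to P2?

The minimum-cost plan:
  B1→P1: 10 × €3 = €30
  B1→P3: 35 × €8 = €280
  B2→P2: 100 × €13 = €1300
  B3→P2: 110 × €4 = €440
Total cost = €2050.
So B3→P2 carries 110 kegs.

110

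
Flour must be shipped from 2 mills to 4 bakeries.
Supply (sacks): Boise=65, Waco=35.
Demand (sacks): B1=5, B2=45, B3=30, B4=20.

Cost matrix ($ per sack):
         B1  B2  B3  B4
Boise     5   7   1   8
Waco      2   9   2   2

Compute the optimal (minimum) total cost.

405

A cheapest plan:
  Boise→B2: 45 × $7 = $315
  Boise→B3: 20 × $1 = $20
  Waco→B1: 5 × $2 = $10
  Waco→B3: 10 × $2 = $20
  Waco→B4: 20 × $2 = $40
Total = 315 + 20 + 10 + 20 + 40 = $405.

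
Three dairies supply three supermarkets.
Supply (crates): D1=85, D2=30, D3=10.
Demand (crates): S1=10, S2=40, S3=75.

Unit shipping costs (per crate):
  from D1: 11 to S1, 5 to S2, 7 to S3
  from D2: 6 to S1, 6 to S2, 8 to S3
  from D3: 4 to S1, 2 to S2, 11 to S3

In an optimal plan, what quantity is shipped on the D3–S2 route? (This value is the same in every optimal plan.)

Solving gives:
  D1->S2: 10 crates
  D1->S3: 75 crates
  D2->S1: 10 crates
  D2->S2: 20 crates
  D3->S2: 10 crates
Total cost = 775.
So D3→S2 carries 10 crates.

10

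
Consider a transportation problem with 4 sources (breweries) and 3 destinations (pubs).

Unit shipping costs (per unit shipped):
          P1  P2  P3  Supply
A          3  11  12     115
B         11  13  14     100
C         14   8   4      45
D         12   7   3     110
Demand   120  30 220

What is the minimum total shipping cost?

Optimal allocation:
  A–P1: 115 × 3 = 345
  B–P1: 5 × 11 = 55
  B–P2: 30 × 13 = 390
  B–P3: 65 × 14 = 910
  C–P3: 45 × 4 = 180
  D–P3: 110 × 3 = 330
Total = 345 + 55 + 390 + 910 + 180 + 330 = 2210.
(Supply check: A ships 115; B ships 100; C ships 45; D ships 110.)

2210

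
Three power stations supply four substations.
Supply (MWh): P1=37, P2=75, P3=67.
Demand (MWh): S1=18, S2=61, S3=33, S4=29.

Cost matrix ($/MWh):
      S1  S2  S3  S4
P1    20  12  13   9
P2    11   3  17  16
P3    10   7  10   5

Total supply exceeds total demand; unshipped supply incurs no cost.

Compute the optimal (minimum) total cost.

851

An optimal shipping plan:
  P2→S1: 13 × $11 = $143
  P2→S2: 61 × $3 = $183
  P3→S1: 5 × $10 = $50
  P3→S3: 33 × $10 = $330
  P3→S4: 29 × $5 = $145
Total = 143 + 183 + 50 + 330 + 145 = $851.
(Supply check: P1 ships 0; P2 ships 74; P3 ships 67.)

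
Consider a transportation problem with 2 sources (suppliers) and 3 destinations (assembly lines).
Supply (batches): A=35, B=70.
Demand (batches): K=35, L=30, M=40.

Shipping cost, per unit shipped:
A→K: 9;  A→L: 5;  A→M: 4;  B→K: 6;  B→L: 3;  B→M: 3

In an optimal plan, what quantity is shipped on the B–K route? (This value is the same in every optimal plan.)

35

The minimum-cost plan:
  A->M: 35 batches
  B->K: 35 batches
  B->L: 30 batches
  B->M: 5 batches
Total cost = 455.
So B→K carries 35 batches.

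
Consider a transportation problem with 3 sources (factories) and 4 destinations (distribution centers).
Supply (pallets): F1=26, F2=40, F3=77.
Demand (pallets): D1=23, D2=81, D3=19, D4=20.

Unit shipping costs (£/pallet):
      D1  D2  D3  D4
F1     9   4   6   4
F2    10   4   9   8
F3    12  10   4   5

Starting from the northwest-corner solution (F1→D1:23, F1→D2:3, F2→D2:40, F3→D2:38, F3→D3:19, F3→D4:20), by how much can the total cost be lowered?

69

Current plan cost = 23·9 + 3·4 + 40·4 + 38·10 + 19·4 + 20·5 = £935.
Optimal plan:
  F1->D2: 26 × £4 = £104
  F2->D2: 40 × £4 = £160
  F3->D1: 23 × £12 = £276
  F3->D2: 15 × £10 = £150
  F3->D3: 19 × £4 = £76
  F3->D4: 20 × £5 = £100
Optimal cost = £866.
Saving = 935 − 866 = £69.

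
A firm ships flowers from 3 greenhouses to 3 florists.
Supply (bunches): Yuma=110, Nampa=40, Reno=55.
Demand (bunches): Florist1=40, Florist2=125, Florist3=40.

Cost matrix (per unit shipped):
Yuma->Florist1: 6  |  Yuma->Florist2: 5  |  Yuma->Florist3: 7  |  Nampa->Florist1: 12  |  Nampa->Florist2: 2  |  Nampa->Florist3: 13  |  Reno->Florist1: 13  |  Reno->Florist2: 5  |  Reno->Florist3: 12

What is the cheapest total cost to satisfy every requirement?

Optimal allocation:
  Yuma to Florist1: 40 × 6 = 240
  Yuma to Florist2: 30 × 5 = 150
  Yuma to Florist3: 40 × 7 = 280
  Nampa to Florist2: 40 × 2 = 80
  Reno to Florist2: 55 × 5 = 275
Total = 240 + 150 + 280 + 80 + 275 = 1025.

1025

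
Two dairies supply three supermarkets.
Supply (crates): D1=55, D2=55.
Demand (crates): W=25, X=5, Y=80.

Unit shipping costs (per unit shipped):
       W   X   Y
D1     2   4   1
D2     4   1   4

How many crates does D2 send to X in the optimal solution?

The minimum-cost plan:
  D1→Y: 55 × 1 = 55
  D2→W: 25 × 4 = 100
  D2→X: 5 × 1 = 5
  D2→Y: 25 × 4 = 100
Total cost = 260.
So D2→X carries 5 crates.

5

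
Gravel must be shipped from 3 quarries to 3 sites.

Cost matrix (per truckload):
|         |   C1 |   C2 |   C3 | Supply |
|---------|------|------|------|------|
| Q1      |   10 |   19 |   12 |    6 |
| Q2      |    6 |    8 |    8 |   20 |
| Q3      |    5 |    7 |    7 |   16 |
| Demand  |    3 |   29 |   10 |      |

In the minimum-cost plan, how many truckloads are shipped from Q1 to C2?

0

Solving gives:
  Q1->C3: 6 × 12 = 72
  Q2->C1: 3 × 6 = 18
  Q2->C2: 13 × 8 = 104
  Q2->C3: 4 × 8 = 32
  Q3->C2: 16 × 7 = 112
Total cost = 338.
The route Q1→C2 is not used.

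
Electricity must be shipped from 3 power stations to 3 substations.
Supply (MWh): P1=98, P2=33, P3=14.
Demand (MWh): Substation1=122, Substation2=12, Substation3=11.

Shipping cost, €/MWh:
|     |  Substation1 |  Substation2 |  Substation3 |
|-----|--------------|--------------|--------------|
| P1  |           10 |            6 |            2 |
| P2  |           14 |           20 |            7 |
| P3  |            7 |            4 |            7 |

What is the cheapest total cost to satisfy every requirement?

An optimal shipping plan:
  P1–Substation1: 75 × €10 = €750
  P1–Substation2: 12 × €6 = €72
  P1–Substation3: 11 × €2 = €22
  P2–Substation1: 33 × €14 = €462
  P3–Substation1: 14 × €7 = €98
Total = 750 + 72 + 22 + 462 + 98 = €1404.
(Supply check: P1 ships 98; P2 ships 33; P3 ships 14.)

1404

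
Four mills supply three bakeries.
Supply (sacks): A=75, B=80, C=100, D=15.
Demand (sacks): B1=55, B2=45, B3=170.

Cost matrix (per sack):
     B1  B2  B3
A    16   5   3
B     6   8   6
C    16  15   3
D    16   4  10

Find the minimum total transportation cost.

An optimal shipping plan:
  A to B2: 30 × 5 = 150
  A to B3: 45 × 3 = 135
  B to B1: 55 × 6 = 330
  B to B3: 25 × 6 = 150
  C to B3: 100 × 3 = 300
  D to B2: 15 × 4 = 60
Total = 150 + 135 + 330 + 150 + 300 + 60 = 1125.
(Supply check: A ships 75; B ships 80; C ships 100; D ships 15.)

1125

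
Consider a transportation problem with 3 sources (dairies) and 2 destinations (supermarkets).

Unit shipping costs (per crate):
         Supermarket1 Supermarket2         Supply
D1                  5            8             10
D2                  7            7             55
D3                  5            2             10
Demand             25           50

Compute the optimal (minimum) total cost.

455

A cheapest plan:
  D1→Supermarket1: 10 × 5 = 50
  D2→Supermarket1: 15 × 7 = 105
  D2→Supermarket2: 40 × 7 = 280
  D3→Supermarket2: 10 × 2 = 20
Total = 50 + 105 + 280 + 20 = 455.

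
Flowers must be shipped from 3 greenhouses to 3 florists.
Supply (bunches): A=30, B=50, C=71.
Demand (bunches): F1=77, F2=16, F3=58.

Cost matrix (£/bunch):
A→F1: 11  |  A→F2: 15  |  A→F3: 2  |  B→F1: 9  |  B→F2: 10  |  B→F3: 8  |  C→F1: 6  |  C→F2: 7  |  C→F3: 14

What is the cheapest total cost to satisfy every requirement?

924

A cheapest plan:
  A–F3: 30 × £2 = £60
  B–F1: 22 × £9 = £198
  B–F3: 28 × £8 = £224
  C–F1: 55 × £6 = £330
  C–F2: 16 × £7 = £112
Total = 60 + 198 + 224 + 330 + 112 = £924.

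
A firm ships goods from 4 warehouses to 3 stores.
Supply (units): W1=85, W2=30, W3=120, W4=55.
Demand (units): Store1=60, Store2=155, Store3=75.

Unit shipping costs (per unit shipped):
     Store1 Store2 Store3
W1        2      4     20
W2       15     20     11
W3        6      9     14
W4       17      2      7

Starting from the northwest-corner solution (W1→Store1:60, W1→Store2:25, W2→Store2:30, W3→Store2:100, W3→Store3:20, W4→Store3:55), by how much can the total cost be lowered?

480

Current plan cost = 60·2 + 25·4 + 30·20 + 100·9 + 20·14 + 55·7 = 2385.
Optimal plan:
  W1->Store2: 85 units
  W2->Store3: 30 units
  W3->Store1: 60 units
  W3->Store2: 60 units
  W4->Store2: 10 units
  W4->Store3: 45 units
Optimal cost = 1905.
Saving = 2385 − 1905 = 480.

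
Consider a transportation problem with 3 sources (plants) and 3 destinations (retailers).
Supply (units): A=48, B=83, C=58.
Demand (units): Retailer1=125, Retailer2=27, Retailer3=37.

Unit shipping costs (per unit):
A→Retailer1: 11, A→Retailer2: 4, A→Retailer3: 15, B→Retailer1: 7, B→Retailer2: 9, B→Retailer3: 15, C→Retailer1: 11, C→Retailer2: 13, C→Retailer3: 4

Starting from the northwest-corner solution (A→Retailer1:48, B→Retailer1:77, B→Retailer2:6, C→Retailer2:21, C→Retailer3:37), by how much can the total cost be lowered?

243

Current plan cost = 48·11 + 77·7 + 6·9 + 21·13 + 37·4 = 1542.
Optimal plan:
  A–Retailer1: 21 × 11 = 231
  A–Retailer2: 27 × 4 = 108
  B–Retailer1: 83 × 7 = 581
  C–Retailer1: 21 × 11 = 231
  C–Retailer3: 37 × 4 = 148
Optimal cost = 1299.
Saving = 1542 − 1299 = 243.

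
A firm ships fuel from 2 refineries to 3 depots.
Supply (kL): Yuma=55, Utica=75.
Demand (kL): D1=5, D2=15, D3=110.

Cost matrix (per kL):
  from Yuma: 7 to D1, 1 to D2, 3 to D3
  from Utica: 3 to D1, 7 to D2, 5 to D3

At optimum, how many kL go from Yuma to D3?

40

Optimal shipments:
  Yuma–D2: 15 × 1 = 15
  Yuma–D3: 40 × 3 = 120
  Utica–D1: 5 × 3 = 15
  Utica–D3: 70 × 5 = 350
Total cost = 500.
So Yuma→D3 carries 40 kL.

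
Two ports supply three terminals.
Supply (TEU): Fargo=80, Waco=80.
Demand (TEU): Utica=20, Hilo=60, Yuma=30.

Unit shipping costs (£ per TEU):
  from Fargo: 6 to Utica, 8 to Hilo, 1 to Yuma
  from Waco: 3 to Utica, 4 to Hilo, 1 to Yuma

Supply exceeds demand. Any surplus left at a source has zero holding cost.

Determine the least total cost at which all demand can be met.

An optimal shipping plan:
  Fargo→Yuma: 30 TEU
  Waco→Utica: 20 TEU
  Waco→Hilo: 60 TEU
Total cost = £330.
(Supply check: Fargo ships 30; Waco ships 80.)

330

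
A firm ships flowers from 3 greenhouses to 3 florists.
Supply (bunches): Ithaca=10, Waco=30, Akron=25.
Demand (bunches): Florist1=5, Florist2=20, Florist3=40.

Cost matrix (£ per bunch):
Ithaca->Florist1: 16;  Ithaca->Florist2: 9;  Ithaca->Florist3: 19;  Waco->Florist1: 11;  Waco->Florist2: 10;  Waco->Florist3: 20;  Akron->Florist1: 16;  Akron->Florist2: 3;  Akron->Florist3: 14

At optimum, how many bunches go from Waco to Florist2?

0

Solving gives:
  Ithaca->Florist3: 10 × £19 = £190
  Waco->Florist1: 5 × £11 = £55
  Waco->Florist3: 25 × £20 = £500
  Akron->Florist2: 20 × £3 = £60
  Akron->Florist3: 5 × £14 = £70
Total cost = £875.
The route Waco→Florist2 is not used.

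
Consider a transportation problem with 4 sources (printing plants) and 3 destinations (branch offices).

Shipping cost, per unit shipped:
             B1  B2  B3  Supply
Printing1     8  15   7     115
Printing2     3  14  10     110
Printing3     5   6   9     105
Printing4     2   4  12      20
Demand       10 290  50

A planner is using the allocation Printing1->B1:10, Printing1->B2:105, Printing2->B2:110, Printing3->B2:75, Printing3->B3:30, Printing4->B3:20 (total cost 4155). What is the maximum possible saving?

690

Current plan cost = 10·8 + 105·15 + 110·14 + 75·6 + 30·9 + 20·12 = 4155.
Optimal plan:
  Printing1 to B2: 65 × 15 = 975
  Printing1 to B3: 50 × 7 = 350
  Printing2 to B1: 10 × 3 = 30
  Printing2 to B2: 100 × 14 = 1400
  Printing3 to B2: 105 × 6 = 630
  Printing4 to B2: 20 × 4 = 80
Optimal cost = 3465.
Saving = 4155 − 3465 = 690.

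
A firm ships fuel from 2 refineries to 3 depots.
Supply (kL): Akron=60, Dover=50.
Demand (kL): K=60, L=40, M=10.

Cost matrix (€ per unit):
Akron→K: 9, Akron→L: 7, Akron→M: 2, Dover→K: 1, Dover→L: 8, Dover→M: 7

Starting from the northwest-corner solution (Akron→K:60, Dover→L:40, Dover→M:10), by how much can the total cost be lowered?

490

Current plan cost = 60·9 + 40·8 + 10·7 = €930.
Optimal plan:
  Akron–K: 10 × €9 = €90
  Akron–L: 40 × €7 = €280
  Akron–M: 10 × €2 = €20
  Dover–K: 50 × €1 = €50
Optimal cost = €440.
Saving = 930 − 440 = €490.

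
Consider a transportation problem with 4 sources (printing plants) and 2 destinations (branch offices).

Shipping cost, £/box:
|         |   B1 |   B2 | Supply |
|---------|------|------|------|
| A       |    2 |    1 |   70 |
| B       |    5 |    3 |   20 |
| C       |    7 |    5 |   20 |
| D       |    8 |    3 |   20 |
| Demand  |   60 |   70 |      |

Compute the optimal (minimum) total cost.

Optimal allocation:
  A→B1: 60 × £2 = £120
  A→B2: 10 × £1 = £10
  B→B2: 20 × £3 = £60
  C→B2: 20 × £5 = £100
  D→B2: 20 × £3 = £60
Total = 120 + 10 + 60 + 100 + 60 = £350.
(Supply check: A ships 70; B ships 20; C ships 20; D ships 20.)

350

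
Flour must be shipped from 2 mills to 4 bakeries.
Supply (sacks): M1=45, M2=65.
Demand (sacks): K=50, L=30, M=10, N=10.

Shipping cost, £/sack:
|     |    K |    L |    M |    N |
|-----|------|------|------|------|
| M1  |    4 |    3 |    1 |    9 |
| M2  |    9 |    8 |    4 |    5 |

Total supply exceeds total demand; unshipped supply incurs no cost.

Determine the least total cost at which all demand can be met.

555

One minimum-cost allocation:
  M1->K: 45 × £4 = £180
  M2->K: 5 × £9 = £45
  M2->L: 30 × £8 = £240
  M2->M: 10 × £4 = £40
  M2->N: 10 × £5 = £50
Total = 180 + 45 + 240 + 40 + 50 = £555.
(Supply check: M1 ships 45; M2 ships 55.)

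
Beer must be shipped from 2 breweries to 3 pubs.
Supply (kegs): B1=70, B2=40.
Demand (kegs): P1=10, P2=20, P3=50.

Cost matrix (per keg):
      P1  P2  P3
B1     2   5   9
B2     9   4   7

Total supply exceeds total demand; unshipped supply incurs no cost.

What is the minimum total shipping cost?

One minimum-cost allocation:
  B1–P1: 10 × 2 = 20
  B1–P2: 20 × 5 = 100
  B1–P3: 10 × 9 = 90
  B2–P3: 40 × 7 = 280
Total = 20 + 100 + 90 + 280 = 490.
(Supply check: B1 ships 40; B2 ships 40.)

490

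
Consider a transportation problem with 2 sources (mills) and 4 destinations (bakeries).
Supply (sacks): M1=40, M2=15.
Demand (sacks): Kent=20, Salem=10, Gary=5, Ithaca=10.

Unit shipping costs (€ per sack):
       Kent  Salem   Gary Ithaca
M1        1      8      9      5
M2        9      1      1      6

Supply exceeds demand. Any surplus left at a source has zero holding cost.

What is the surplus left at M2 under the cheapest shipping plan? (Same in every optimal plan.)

0

An optimal plan:
  M1 to Kent: 20 × €1 = €20
  M1 to Ithaca: 10 × €5 = €50
  M2 to Salem: 10 × €1 = €10
  M2 to Gary: 5 × €1 = €5
Total cost = €85.
M2 ships 15 of its 15, leaving 0.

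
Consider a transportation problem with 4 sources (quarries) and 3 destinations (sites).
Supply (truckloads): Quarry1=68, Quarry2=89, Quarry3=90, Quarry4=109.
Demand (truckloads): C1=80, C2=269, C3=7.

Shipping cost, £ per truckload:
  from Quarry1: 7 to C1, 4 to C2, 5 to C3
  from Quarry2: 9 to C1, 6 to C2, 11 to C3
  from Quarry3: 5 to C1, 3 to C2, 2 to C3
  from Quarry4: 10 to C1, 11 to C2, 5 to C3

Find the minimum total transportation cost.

An optimal shipping plan:
  Quarry1–C2: 68 × £4 = £272
  Quarry2–C2: 89 × £6 = £534
  Quarry3–C2: 90 × £3 = £270
  Quarry4–C1: 80 × £10 = £800
  Quarry4–C2: 22 × £11 = £242
  Quarry4–C3: 7 × £5 = £35
Total = 272 + 534 + 270 + 800 + 242 + 35 = £2153.

2153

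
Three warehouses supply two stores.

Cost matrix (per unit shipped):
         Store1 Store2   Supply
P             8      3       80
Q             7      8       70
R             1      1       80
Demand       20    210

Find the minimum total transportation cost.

One minimum-cost allocation:
  P–Store2: 80 × 3 = 240
  Q–Store1: 20 × 7 = 140
  Q–Store2: 50 × 8 = 400
  R–Store2: 80 × 1 = 80
Total = 240 + 140 + 400 + 80 = 860.
(Supply check: P ships 80; Q ships 70; R ships 80.)

860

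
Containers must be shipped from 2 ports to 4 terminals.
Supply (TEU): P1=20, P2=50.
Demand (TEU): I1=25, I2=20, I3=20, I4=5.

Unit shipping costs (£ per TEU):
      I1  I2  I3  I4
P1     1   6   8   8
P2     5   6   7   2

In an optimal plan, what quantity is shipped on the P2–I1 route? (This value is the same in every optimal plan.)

Optimal shipments:
  P1–I1: 20 × £1 = £20
  P2–I1: 5 × £5 = £25
  P2–I2: 20 × £6 = £120
  P2–I3: 20 × £7 = £140
  P2–I4: 5 × £2 = £10
Total cost = £315.
So P2→I1 carries 5 TEU.

5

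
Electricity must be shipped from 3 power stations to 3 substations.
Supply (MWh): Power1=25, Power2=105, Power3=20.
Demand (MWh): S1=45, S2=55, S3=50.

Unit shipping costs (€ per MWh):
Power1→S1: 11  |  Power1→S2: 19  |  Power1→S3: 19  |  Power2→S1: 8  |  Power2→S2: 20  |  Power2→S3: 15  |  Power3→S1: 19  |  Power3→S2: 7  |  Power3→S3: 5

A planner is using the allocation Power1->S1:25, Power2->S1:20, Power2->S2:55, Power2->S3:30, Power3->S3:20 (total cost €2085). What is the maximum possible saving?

160

Current plan cost = 25·11 + 20·8 + 55·20 + 30·15 + 20·5 = €2085.
Optimal plan:
  Power1–S2: 25 MWh
  Power2–S1: 45 MWh
  Power2–S2: 10 MWh
  Power2–S3: 50 MWh
  Power3–S2: 20 MWh
Optimal cost = €1925.
Saving = 2085 − 1925 = €160.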